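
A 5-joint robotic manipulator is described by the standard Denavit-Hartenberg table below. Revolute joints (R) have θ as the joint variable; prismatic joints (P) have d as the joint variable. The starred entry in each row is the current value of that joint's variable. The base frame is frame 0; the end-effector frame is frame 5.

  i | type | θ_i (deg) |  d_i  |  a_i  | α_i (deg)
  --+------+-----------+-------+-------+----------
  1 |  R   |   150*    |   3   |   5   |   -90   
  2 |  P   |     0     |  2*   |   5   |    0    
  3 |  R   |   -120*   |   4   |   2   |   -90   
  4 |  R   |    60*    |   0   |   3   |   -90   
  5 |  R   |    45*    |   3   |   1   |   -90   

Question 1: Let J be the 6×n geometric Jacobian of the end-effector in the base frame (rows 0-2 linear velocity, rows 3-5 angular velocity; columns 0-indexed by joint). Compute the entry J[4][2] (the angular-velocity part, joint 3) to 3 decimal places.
axis z_2 = (-0.5000,-0.8660,0.0000); lever o_n−o_2 = (1.4292,-0.0048,0.7337)
cross product → J_v[:, 2] = (-0.6354,0.3669,1.2401)
J_ω[:, 2] = z_2
entry J[4][2] = -0.8660

-0.866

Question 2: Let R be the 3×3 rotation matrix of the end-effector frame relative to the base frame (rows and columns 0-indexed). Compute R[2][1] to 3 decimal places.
End-effector y-axis (col 1 of R) = (0.1250,-0.6495,0.7500)
R[2][1] = 0.7500

0.750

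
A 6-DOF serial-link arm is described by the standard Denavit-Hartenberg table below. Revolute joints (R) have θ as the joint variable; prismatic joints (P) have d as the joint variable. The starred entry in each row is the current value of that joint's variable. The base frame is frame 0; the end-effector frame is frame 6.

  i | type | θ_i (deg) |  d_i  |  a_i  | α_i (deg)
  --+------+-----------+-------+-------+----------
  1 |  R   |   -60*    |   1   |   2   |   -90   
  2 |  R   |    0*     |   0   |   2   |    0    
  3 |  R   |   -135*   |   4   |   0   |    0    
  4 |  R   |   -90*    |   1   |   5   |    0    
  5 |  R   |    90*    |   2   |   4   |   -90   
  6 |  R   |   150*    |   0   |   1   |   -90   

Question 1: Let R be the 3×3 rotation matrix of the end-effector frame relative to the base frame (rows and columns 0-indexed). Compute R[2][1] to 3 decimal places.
-0.707

End-effector y-axis (col 1 of R) = (-0.3536,0.6124,-0.7071)
R[2][1] = -0.7071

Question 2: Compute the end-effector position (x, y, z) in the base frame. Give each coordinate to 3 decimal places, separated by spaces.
after link 1: o_1 = (1.0000, -1.7321, 1.0000)
after link 2: o_2 = (2.0000, -3.4641, 1.0000)
after link 3: o_3 = (5.4641, -1.4641, 1.0000)
after link 4: o_4 = (4.5624, 2.0978, -2.5355)
after link 5: o_5 = (4.8802, 5.5473, 0.2929)
after link 6: o_6 = (4.7534, 4.7669, -0.3195)

4.753 4.767 -0.319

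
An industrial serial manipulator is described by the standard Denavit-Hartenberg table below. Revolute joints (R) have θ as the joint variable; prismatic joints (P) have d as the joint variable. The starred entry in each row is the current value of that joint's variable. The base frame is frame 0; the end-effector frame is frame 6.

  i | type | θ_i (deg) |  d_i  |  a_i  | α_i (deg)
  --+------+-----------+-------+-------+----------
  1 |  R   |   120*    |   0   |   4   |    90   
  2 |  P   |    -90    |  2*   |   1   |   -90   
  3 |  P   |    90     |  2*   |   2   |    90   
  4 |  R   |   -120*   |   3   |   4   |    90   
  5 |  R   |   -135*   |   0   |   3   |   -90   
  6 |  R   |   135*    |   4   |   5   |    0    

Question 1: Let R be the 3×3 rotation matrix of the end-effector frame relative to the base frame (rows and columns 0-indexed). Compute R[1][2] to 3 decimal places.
End-effector z-axis (col 2 of R) = (0.6124,-0.3536,0.7071)
R[1][2] = -0.3536

-0.354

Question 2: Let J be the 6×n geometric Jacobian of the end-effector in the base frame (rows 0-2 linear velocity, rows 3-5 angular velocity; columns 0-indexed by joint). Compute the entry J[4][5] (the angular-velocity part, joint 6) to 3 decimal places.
axis z_5 = (0.6124,-0.3536,0.7071); lever o_n−o_5 = (2.8468,-5.7261,0.3284)
cross product → J_v[:, 5] = (3.9328,1.8119,-2.5000)
J_ω[:, 5] = z_5
entry J[4][5] = -0.3536

-0.354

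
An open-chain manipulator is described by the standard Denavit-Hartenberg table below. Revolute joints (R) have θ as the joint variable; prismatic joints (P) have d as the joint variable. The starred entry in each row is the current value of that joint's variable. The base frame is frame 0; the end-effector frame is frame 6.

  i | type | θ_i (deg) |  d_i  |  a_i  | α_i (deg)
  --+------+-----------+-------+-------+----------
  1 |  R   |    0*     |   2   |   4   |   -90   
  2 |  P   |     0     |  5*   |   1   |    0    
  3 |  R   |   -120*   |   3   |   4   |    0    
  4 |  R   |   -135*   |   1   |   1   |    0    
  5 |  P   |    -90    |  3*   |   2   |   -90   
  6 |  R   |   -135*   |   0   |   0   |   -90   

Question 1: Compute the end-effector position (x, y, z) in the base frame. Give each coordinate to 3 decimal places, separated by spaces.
after link 1: o_1 = (4.0000, 0.0000, 2.0000)
after link 2: o_2 = (5.0000, 5.0000, 2.0000)
after link 3: o_3 = (3.0000, 8.0000, 5.4641)
after link 4: o_4 = (2.7412, 9.0000, 4.4982)
after link 5: o_5 = (4.6730, 12.0000, 3.9805)
after link 6: o_6 = (4.6730, 12.0000, 3.9805)

4.673 12.000 3.981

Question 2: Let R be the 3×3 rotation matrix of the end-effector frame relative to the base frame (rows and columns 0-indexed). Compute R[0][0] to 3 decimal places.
-0.683

End-effector x-axis (col 0 of R) = (-0.6830,0.7071,0.1830)
R[0][0] = -0.6830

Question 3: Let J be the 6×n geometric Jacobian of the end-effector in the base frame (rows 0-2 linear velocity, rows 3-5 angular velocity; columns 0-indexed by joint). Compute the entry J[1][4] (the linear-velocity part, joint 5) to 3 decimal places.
1.000

prismatic axis z_4 = (0.0000,1.0000,0.0000)
J_v[:, 4] = z_4; J_ω[:, 4] = (0,0,0)
entry J[1][4] = 1.0000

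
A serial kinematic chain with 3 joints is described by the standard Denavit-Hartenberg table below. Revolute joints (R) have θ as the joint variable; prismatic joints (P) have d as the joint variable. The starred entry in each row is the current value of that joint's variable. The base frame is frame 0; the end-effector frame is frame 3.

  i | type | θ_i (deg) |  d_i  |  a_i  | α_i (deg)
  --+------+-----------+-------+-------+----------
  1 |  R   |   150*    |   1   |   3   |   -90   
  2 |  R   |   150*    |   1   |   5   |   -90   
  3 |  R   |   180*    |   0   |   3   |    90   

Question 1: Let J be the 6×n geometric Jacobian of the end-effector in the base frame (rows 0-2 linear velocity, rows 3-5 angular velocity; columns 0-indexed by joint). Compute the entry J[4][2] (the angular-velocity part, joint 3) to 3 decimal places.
axis z_2 = (0.4330,-0.2500,0.8660); lever o_n−o_2 = (-2.2500,1.2990,1.5000)
cross product → J_v[:, 2] = (-1.5000,-2.5981,0.0000)
J_ω[:, 2] = z_2
entry J[4][2] = -0.2500

-0.250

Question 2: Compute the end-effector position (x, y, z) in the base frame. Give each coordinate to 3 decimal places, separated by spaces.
-1.598 -0.232 0.000

after link 1: o_1 = (-2.5981, 1.5000, 1.0000)
after link 2: o_2 = (0.6519, -1.5311, -1.5000)
after link 3: o_3 = (-1.5981, -0.2321, 0.0000)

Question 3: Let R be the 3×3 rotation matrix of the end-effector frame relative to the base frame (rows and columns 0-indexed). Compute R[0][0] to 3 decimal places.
End-effector x-axis (col 0 of R) = (-0.7500,0.4330,0.5000)
R[0][0] = -0.7500

-0.750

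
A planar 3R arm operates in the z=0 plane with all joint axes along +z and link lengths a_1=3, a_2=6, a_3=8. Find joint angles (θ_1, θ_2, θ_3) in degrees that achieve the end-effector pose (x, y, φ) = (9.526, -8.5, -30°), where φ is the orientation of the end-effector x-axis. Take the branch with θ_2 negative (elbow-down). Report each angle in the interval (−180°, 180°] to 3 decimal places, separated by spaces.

wrist centre = target − a_3·(cos φ, sin φ) = (2.5978, -4.5000)
cos θ_2 = (26.9985−3²−6²)/(2·3·6) = -0.5000; θ_2 = -120.0027° (elbow-down)
β = atan2(-4.5000,2.5978) = -60.0027°; ψ = atan2(-5.1960,-0.0002) = -90.0027°
θ_1 = β − ψ = 30.0000°
θ_3 = φ − θ_1 − θ_2 = 60.0027° (wrapped to (-180°,180°])

30.000 -120.003 60.003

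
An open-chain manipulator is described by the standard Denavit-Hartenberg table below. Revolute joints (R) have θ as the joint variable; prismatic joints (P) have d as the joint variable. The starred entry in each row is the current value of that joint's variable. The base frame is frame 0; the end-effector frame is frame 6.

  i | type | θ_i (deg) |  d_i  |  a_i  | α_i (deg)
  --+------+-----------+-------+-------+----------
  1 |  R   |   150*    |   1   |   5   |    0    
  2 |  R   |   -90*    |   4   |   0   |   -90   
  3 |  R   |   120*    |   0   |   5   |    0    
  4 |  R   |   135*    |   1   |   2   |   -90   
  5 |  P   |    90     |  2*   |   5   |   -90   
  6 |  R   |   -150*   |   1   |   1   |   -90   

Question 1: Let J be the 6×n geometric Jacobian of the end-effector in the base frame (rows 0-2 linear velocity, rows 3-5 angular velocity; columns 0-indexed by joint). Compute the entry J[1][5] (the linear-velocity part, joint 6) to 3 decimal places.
axis z_5 = (0.1294,0.2241,-0.9659); lever o_n−o_5 = (-0.3791,1.0754,-0.8365)
cross product → J_v[:, 5] = (0.8513,0.4744,0.2241)
J_ω[:, 5] = z_5
entry J[1][5] = 0.4744

0.474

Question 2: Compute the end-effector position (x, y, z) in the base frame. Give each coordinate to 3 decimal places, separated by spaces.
-1.788 0.635 2.283

after link 1: o_1 = (-4.3301, 2.5000, 1.0000)
after link 2: o_2 = (-4.3301, 2.5000, 5.0000)
after link 3: o_3 = (-5.5801, 0.3349, 0.6699)
after link 4: o_4 = (-6.7050, 0.3866, 2.6017)
after link 5: o_5 = (-1.4089, -0.4403, 3.1194)
after link 6: o_6 = (-1.7880, 0.6351, 2.2828)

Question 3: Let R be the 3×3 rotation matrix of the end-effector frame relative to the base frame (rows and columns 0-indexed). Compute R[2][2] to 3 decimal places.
End-effector z-axis (col 2 of R) = (0.8513,0.4744,0.2241)
R[2][2] = 0.2241

0.224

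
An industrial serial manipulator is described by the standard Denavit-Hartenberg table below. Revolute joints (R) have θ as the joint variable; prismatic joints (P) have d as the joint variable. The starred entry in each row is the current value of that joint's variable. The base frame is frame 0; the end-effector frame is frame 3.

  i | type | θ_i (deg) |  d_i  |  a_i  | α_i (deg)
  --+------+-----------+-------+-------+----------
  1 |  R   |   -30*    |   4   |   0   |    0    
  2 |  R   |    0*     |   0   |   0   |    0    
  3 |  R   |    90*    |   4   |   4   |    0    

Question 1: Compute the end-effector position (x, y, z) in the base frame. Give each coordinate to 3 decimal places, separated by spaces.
after link 1: o_1 = (0.0000, 0.0000, 4.0000)
after link 2: o_2 = (0.0000, 0.0000, 4.0000)
after link 3: o_3 = (2.0000, 3.4641, 8.0000)

2.000 3.464 8.000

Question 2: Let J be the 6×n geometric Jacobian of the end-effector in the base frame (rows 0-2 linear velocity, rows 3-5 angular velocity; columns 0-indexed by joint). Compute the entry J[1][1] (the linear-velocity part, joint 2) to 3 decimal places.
2.000

axis z_1 = (0.0000,0.0000,1.0000); lever o_n−o_1 = (2.0000,3.4641,4.0000)
cross product → J_v[:, 1] = (-3.4641,2.0000,0.0000)
J_ω[:, 1] = z_1
entry J[1][1] = 2.0000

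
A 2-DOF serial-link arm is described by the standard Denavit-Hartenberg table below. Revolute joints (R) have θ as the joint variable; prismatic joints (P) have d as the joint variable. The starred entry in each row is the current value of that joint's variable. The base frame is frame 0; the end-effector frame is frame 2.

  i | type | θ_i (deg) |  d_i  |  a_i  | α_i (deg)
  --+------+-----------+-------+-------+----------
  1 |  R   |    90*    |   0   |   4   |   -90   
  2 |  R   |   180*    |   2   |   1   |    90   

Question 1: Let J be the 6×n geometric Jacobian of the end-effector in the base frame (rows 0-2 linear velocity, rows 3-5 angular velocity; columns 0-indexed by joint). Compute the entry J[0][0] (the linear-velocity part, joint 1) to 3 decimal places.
axis z_0 = ẑ; lever o_n−o_0 = (-2.0000,3.0000,0.0000)
cross product → J_v[:, 0] = (-3.0000,-2.0000,0.0000)
J_ω[:, 0] = z_0
entry J[0][0] = -3.0000

-3.000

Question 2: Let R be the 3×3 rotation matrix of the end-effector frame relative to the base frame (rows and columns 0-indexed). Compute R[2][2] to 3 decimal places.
End-effector z-axis (col 2 of R) = (-0.0000,0.0000,-1.0000)
R[2][2] = -1.0000

-1.000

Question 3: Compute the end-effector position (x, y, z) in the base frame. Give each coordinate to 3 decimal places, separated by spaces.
after link 1: o_1 = (0.0000, 4.0000, 0.0000)
after link 2: o_2 = (-2.0000, 3.0000, 0.0000)

-2.000 3.000 0.000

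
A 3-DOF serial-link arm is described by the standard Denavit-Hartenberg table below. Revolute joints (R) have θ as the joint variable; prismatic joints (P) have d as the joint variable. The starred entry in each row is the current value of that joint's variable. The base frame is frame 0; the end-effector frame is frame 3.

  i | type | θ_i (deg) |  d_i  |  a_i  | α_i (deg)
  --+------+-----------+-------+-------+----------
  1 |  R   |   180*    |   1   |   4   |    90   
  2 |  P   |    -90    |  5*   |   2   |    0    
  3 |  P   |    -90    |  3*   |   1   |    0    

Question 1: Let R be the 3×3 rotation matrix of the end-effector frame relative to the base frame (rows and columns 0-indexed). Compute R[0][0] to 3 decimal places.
1.000

End-effector x-axis (col 0 of R) = (1.0000,-0.0000,-0.0000)
R[0][0] = 1.0000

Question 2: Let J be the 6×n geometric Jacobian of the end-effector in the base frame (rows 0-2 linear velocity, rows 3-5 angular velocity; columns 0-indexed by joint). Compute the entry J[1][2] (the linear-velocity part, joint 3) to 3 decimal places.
1.000

prismatic axis z_2 = (0.0000,1.0000,0.0000)
J_v[:, 2] = z_2; J_ω[:, 2] = (0,0,0)
entry J[1][2] = 1.0000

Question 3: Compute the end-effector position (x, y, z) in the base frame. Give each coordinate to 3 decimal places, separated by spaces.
-3.000 8.000 -1.000

after link 1: o_1 = (-4.0000, 0.0000, 1.0000)
after link 2: o_2 = (-4.0000, 5.0000, -1.0000)
after link 3: o_3 = (-3.0000, 8.0000, -1.0000)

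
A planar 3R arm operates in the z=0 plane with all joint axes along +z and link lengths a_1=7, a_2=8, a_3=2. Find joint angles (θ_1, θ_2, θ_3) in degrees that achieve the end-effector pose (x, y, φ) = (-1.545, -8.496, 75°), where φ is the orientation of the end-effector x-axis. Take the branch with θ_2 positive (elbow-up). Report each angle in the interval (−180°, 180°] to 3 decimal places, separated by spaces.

-150.004 90.003 135.002

wrist centre = target − a_3·(cos φ, sin φ) = (-2.0626, -10.4279)
cos θ_2 = (112.9946−7²−8²)/(2·7·8) = -0.0000; θ_2 = 90.0028° (elbow-up)
β = atan2(-10.4279,-2.0626) = -101.1887°; ψ = atan2(8.0000,6.9996) = 48.8156°
θ_1 = β − ψ = -150.0044°
θ_3 = φ − θ_1 − θ_2 = 135.0016° (wrapped to (-180°,180°])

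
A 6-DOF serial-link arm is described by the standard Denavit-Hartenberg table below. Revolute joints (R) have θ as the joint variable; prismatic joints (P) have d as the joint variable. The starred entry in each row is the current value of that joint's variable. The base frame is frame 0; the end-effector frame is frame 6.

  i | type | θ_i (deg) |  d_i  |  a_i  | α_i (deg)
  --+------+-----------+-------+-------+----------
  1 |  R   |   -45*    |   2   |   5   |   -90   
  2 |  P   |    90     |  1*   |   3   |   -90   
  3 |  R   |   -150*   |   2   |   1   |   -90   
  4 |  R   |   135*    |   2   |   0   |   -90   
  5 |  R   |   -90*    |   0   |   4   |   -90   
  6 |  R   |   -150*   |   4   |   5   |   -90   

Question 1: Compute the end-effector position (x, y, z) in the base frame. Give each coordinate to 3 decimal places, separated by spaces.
after link 1: o_1 = (3.5355, -3.5355, 2.0000)
after link 2: o_2 = (4.2426, -2.8284, -1.0000)
after link 3: o_3 = (3.1820, -1.0607, -0.1340)
after link 4: o_4 = (4.4067, 0.1641, -1.1340)
after link 5: o_5 = (6.8562, 2.6136, -3.1340)
after link 6: o_6 = (3.3296, -2.4131, -4.9493)

3.330 -2.413 -4.949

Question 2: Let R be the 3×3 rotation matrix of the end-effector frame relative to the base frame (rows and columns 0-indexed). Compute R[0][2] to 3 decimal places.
End-effector z-axis (col 2 of R) = (-0.3433,0.5227,-0.7803)
R[0][2] = -0.3433

-0.343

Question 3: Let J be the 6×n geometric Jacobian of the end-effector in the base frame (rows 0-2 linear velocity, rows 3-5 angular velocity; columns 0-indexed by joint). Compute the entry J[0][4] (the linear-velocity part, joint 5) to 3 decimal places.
-2.532

axis z_4 = (-0.7500,0.2500,-0.6124); lever o_n−o_4 = (-1.0772,-2.5772,-3.8154)
cross product → J_v[:, 4] = (-2.5320,-2.2019,2.2022)
J_ω[:, 4] = z_4
entry J[0][4] = -2.5320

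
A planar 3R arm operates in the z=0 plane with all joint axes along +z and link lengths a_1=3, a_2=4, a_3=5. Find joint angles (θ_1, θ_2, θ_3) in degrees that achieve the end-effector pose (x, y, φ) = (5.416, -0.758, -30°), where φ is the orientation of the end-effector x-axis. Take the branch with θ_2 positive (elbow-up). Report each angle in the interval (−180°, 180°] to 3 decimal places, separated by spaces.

-45.012 150.008 -134.996

wrist centre = target − a_3·(cos φ, sin φ) = (1.0859, 1.7420)
cos θ_2 = (4.2137−3²−4²)/(2·3·4) = -0.8661; θ_2 = 150.0081° (elbow-up)
β = atan2(1.7420,1.0859) = 58.0627°; ψ = atan2(1.9995,-0.4644) = 103.0752°
θ_1 = β − ψ = -45.0124°
θ_3 = φ − θ_1 − θ_2 = -134.9957° (wrapped to (-180°,180°])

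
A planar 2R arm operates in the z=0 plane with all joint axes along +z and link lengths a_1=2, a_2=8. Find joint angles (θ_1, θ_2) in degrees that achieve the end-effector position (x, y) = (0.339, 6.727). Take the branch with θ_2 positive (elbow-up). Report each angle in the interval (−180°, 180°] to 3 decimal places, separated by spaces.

-35.781 135.013

cos θ_2 = (45.3675−2²−8²)/(2·2·8) = -0.7073; θ_2 = 135.0130° (elbow-up)
β = atan2(6.7270,0.3390) = 87.1151°; ψ = atan2(5.6556,-3.6581) = 122.8956°
θ_1 = β − ψ = -35.7805°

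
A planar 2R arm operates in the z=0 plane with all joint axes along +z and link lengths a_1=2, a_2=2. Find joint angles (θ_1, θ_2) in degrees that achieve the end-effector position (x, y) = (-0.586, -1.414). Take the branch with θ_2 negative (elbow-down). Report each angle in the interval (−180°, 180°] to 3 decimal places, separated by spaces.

cos θ_2 = (2.3428−2²−2²)/(2·2·2) = -0.7072; θ_2 = -135.0036° (elbow-down)
β = atan2(-1.4140,-0.5860) = -112.5104°; ψ = atan2(-1.4141,0.5857) = -67.5018°
θ_1 = β − ψ = -45.0087°

-45.009 -135.004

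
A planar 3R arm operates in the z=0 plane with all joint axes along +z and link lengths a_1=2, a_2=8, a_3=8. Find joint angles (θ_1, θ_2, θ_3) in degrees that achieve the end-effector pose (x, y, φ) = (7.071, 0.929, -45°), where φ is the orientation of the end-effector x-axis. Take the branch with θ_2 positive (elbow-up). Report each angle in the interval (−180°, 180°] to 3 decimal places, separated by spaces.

wrist centre = target − a_3·(cos φ, sin φ) = (1.4141, 6.5859)
cos θ_2 = (45.3733−2²−8²)/(2·2·8) = -0.7071; θ_2 = 134.9982° (elbow-up)
β = atan2(6.5859,1.4141) = 77.8812°; ψ = atan2(5.6570,-3.6567) = 122.8784°
θ_1 = β − ψ = -44.9973°
θ_3 = φ − θ_1 − θ_2 = -135.0010° (wrapped to (-180°,180°])

-44.997 134.998 -135.001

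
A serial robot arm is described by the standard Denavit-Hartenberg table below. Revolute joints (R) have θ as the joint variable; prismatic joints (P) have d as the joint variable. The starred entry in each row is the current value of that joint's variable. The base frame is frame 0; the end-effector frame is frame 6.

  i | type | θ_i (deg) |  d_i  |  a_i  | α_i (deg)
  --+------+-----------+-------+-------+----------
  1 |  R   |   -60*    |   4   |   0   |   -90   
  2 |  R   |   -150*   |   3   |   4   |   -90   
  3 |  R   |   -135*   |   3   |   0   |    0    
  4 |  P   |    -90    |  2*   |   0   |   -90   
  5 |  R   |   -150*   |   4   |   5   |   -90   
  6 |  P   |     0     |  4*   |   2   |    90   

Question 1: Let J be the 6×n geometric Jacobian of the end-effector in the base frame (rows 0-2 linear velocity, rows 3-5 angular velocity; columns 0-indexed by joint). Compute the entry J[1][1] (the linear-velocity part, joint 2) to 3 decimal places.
axis z_1 = (0.8660,0.5000,0.0000); lever o_n−o_1 = (8.7751,2.2028,12.3832)
cross product → J_v[:, 1] = (6.1916,-10.7242,-2.4799)
J_ω[:, 1] = z_1
entry J[1][1] = -10.7242

-10.724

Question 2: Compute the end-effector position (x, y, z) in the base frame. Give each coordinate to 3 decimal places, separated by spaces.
8.775 2.203 16.383

after link 1: o_1 = (0.0000, 0.0000, 4.0000)
after link 2: o_2 = (0.8660, 4.5000, 6.0000)
after link 3: o_3 = (1.6160, 3.2010, 8.5981)
after link 4: o_4 = (2.1160, 2.3349, 10.3301)
after link 5: o_5 = (7.7411, 4.3726, 12.6119)
after link 6: o_6 = (8.7751, 2.2028, 16.3832)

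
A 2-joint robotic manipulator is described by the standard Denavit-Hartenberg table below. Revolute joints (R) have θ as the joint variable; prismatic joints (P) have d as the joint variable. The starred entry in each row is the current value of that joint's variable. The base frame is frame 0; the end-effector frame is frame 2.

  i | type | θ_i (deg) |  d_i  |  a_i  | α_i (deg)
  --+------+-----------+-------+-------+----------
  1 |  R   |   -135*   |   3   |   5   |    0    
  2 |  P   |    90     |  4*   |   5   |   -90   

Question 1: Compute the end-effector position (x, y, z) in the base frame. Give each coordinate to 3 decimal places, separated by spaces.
0.000 -7.071 7.000

after link 1: o_1 = (-3.5355, -3.5355, 3.0000)
after link 2: o_2 = (0.0000, -7.0711, 7.0000)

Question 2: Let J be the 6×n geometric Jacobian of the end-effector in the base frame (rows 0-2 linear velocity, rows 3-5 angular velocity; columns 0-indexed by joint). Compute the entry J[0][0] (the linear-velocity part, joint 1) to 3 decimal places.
7.071

axis z_0 = ẑ; lever o_n−o_0 = (0.0000,-7.0711,7.0000)
cross product → J_v[:, 0] = (7.0711,0.0000,-0.0000)
J_ω[:, 0] = z_0
entry J[0][0] = 7.0711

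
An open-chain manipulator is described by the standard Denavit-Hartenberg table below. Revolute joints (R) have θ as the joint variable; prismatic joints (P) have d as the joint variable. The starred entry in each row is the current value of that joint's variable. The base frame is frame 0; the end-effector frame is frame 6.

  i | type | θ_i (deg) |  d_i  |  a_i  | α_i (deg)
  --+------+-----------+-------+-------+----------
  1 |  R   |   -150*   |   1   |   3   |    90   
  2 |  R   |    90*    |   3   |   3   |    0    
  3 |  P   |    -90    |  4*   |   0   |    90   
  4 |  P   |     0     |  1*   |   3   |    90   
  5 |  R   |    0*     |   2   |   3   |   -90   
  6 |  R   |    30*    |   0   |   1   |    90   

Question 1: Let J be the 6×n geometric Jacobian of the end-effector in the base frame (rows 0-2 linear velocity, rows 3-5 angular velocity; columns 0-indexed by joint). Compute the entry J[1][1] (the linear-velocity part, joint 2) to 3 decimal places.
1.000

axis z_1 = (-0.5000,0.8660,0.0000); lever o_n−o_1 = (-8.6962,1.3301,2.0000)
cross product → J_v[:, 1] = (1.7321,1.0000,6.8660)
J_ω[:, 1] = z_1
entry J[1][1] = 1.0000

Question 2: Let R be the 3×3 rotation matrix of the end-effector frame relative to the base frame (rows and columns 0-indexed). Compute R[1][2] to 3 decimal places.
-1.000

End-effector z-axis (col 2 of R) = (-0.0000,-1.0000,-0.0000)
R[1][2] = -1.0000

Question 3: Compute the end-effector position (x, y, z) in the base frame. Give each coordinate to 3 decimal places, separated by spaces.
after link 1: o_1 = (-2.5981, -1.5000, 1.0000)
after link 2: o_2 = (-4.0981, 1.0981, 4.0000)
after link 3: o_3 = (-6.0981, 4.5622, 4.0000)
after link 4: o_4 = (-8.6962, 3.0622, 3.0000)
after link 5: o_5 = (-10.2942, -0.1699, 3.0000)
after link 6: o_6 = (-11.2942, -0.1699, 3.0000)

-11.294 -0.170 3.000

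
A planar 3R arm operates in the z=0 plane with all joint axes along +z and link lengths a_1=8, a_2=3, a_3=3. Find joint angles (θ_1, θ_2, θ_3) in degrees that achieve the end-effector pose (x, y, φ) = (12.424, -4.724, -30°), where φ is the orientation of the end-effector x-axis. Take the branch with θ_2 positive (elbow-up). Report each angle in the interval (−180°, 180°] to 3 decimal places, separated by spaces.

-30.002 44.997 -44.995

wrist centre = target − a_3·(cos φ, sin φ) = (9.8259, -3.2240)
cos θ_2 = (106.9430−8²−3²)/(2·8·3) = 0.7071; θ_2 = 44.9969° (elbow-up)
β = atan2(-3.2240,9.8259) = -18.1653°; ψ = atan2(2.1212,10.1214) = 11.8365°
θ_1 = β − ψ = -30.0018°
θ_3 = φ − θ_1 − θ_2 = -44.9952° (wrapped to (-180°,180°])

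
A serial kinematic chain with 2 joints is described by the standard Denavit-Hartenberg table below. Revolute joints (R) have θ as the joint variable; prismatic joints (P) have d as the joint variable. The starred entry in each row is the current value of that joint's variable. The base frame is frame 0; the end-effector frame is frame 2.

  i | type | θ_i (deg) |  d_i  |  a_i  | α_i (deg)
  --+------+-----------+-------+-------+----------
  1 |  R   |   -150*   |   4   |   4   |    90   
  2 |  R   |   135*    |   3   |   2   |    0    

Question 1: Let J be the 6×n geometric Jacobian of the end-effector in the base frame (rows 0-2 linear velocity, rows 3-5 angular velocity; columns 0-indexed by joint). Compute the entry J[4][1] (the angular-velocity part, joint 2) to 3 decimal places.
0.866

axis z_1 = (-0.5000,0.8660,0.0000); lever o_n−o_1 = (-0.2753,3.3052,1.4142)
cross product → J_v[:, 1] = (1.2247,0.7071,-1.4142)
J_ω[:, 1] = z_1
entry J[4][1] = 0.8660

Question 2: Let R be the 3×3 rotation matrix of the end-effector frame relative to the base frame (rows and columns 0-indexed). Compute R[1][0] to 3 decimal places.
End-effector x-axis (col 0 of R) = (0.6124,0.3536,0.7071)
R[1][0] = 0.3536

0.354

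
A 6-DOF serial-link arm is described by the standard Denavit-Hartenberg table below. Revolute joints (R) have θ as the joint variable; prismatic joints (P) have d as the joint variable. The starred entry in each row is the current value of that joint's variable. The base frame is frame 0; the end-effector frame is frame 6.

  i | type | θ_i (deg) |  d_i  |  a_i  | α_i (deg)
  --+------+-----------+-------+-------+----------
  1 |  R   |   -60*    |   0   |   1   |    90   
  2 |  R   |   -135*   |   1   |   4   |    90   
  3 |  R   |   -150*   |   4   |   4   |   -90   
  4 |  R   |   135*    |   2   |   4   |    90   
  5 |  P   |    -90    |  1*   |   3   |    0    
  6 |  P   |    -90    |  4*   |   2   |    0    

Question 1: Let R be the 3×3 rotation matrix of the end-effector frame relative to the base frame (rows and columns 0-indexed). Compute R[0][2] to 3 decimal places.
0.773

End-effector z-axis (col 2 of R) = (0.7727,-0.6312,-0.0670)
R[0][2] = 0.7727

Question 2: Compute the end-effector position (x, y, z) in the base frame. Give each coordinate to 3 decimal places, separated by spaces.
2.507 -1.953 0.602

after link 1: o_1 = (0.5000, -0.8660, 0.0000)
after link 2: o_2 = (-1.7802, 1.0835, -2.8284)
after link 3: o_3 = (-0.2377, 2.4116, 2.4495)
after link 4: o_4 = (-0.1820, 2.9509, -1.9897)
after link 5: o_5 = (-1.1290, 0.1020, -0.9960)
after link 6: o_6 = (2.5072, -1.9533, 0.6021)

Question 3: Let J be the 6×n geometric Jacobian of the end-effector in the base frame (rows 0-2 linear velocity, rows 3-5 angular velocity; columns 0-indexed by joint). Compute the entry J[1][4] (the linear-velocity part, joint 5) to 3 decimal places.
-0.631

prismatic axis z_4 = (0.7727,-0.6312,-0.0670)
J_v[:, 4] = z_4; J_ω[:, 4] = (0,0,0)
entry J[1][4] = -0.6312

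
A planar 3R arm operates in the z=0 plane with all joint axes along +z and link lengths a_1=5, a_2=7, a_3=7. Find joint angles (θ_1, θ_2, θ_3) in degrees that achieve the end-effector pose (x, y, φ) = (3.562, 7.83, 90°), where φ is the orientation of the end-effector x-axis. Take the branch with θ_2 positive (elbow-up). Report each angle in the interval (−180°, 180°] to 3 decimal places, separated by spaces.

-93.769 150.002 33.766

wrist centre = target − a_3·(cos φ, sin φ) = (3.5620, 0.8300)
cos θ_2 = (13.3767−5²−7²)/(2·5·7) = -0.8660; θ_2 = 150.0024° (elbow-up)
β = atan2(0.8300,3.5620) = 13.1167°; ψ = atan2(3.4997,-1.0623) = 106.8853°
θ_1 = β − ψ = -93.7686°
θ_3 = φ − θ_1 − θ_2 = 33.7662° (wrapped to (-180°,180°])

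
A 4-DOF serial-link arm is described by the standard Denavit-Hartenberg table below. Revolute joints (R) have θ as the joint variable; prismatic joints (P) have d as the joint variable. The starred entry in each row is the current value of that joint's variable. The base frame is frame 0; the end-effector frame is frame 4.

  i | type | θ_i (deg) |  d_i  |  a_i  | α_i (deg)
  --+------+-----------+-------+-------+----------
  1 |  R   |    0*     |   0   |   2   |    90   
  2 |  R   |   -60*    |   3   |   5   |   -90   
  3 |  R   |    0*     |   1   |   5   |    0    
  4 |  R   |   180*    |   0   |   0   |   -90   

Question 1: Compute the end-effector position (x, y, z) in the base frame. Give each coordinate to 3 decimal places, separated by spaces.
7.866 -3.000 -8.160

after link 1: o_1 = (2.0000, 0.0000, 0.0000)
after link 2: o_2 = (4.5000, -3.0000, -4.3301)
after link 3: o_3 = (7.8660, -3.0000, -8.1603)
after link 4: o_4 = (7.8660, -3.0000, -8.1603)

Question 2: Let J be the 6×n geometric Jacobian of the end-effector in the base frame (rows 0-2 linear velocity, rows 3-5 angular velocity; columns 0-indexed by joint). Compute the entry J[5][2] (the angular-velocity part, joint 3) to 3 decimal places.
axis z_2 = (0.8660,-0.0000,0.5000); lever o_n−o_2 = (3.3660,-0.0000,-3.8301)
cross product → J_v[:, 2] = (0.0000,5.0000,-0.0000)
J_ω[:, 2] = z_2
entry J[5][2] = 0.5000

0.500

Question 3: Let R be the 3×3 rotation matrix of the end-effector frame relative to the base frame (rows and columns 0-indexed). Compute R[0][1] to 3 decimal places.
-0.866

End-effector y-axis (col 1 of R) = (-0.8660,-0.0000,-0.5000)
R[0][1] = -0.8660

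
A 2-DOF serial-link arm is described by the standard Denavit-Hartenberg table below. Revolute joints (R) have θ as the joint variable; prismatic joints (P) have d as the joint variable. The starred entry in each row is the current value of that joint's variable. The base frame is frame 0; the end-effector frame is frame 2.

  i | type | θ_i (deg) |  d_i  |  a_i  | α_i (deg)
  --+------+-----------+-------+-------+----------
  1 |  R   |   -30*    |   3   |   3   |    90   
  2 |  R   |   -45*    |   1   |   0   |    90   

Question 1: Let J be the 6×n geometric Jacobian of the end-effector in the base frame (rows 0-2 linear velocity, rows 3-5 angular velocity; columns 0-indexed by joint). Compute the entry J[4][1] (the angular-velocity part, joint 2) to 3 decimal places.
axis z_1 = (-0.5000,-0.8660,0.0000); lever o_n−o_1 = (-0.5000,-0.8660,0.0000)
cross product → J_v[:, 1] = (0.0000,-0.0000,-0.0000)
J_ω[:, 1] = z_1
entry J[4][1] = -0.8660

-0.866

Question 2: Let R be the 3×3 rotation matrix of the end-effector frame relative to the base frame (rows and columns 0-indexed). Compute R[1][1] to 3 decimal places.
-0.866

End-effector y-axis (col 1 of R) = (-0.5000,-0.8660,0.0000)
R[1][1] = -0.8660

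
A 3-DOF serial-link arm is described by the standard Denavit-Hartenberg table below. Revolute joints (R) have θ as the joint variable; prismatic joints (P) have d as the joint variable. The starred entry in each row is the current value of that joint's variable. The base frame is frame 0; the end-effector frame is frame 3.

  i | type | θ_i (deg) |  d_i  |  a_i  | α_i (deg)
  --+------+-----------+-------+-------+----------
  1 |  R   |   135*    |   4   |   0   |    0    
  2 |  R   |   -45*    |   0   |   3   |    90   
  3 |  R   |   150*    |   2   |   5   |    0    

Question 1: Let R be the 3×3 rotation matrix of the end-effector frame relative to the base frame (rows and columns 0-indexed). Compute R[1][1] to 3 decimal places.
-0.500

End-effector y-axis (col 1 of R) = (0.0000,-0.5000,-0.8660)
R[1][1] = -0.5000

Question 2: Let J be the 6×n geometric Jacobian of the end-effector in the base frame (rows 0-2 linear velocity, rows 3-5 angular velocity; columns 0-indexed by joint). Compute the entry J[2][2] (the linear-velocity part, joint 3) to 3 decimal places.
axis z_2 = (1.0000,0.0000,0.0000); lever o_n−o_2 = (2.0000,-4.3301,2.5000)
cross product → J_v[:, 2] = (0.0000,-2.5000,-4.3301)
J_ω[:, 2] = z_2
entry J[2][2] = -4.3301

-4.330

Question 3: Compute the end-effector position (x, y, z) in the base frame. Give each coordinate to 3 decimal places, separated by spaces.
after link 1: o_1 = (0.0000, 0.0000, 4.0000)
after link 2: o_2 = (0.0000, 3.0000, 4.0000)
after link 3: o_3 = (2.0000, -1.3301, 6.5000)

2.000 -1.330 6.500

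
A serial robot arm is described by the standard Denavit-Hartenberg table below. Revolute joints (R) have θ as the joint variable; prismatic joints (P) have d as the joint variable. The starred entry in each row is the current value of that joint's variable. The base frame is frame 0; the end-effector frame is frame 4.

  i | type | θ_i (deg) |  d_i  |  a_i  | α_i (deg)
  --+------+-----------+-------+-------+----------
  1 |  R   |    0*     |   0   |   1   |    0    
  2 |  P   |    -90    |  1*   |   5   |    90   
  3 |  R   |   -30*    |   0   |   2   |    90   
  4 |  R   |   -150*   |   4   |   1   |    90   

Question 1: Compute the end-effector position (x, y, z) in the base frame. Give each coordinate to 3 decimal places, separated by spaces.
1.500 -3.982 -3.031

after link 1: o_1 = (1.0000, 0.0000, 0.0000)
after link 2: o_2 = (1.0000, -5.0000, 1.0000)
after link 3: o_3 = (1.0000, -6.7321, 0.0000)
after link 4: o_4 = (1.5000, -3.9821, -3.0311)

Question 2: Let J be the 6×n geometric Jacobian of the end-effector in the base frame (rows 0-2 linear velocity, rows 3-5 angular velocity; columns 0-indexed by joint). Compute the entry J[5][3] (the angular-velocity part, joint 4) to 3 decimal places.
-0.866

axis z_3 = (-0.0000,0.5000,-0.8660); lever o_n−o_3 = (0.5000,2.7500,-3.0311)
cross product → J_v[:, 3] = (0.8660,-0.4330,-0.2500)
J_ω[:, 3] = z_3
entry J[5][3] = -0.8660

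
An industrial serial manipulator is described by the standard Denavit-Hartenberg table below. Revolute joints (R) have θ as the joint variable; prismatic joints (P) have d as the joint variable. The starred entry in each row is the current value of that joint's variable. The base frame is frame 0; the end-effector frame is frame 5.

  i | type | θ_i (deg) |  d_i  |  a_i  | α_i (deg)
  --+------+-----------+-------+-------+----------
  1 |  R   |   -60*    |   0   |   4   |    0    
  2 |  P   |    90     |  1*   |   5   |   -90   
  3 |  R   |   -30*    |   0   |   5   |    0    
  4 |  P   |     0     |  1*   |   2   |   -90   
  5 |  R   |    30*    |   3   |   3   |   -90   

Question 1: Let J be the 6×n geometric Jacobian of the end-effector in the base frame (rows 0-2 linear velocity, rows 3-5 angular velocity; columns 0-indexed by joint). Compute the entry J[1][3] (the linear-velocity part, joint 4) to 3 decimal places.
prismatic axis z_3 = (-0.5000,0.8660,0.0000)
J_v[:, 3] = z_3; J_ω[:, 3] = (0,0,0)
entry J[1][3] = 0.8660

0.866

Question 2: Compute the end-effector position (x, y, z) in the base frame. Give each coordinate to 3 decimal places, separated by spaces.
15.078 3.509 3.201

after link 1: o_1 = (2.0000, -3.4641, 0.0000)
after link 2: o_2 = (6.3301, -0.9641, 1.0000)
after link 3: o_3 = (10.0801, 1.2010, 3.5000)
after link 4: o_4 = (11.0801, 2.9330, 4.5000)
after link 5: o_5 = (15.0777, 3.5090, 3.2010)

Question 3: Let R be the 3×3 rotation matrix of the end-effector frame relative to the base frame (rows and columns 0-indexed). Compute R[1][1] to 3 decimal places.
-0.250

End-effector y-axis (col 1 of R) = (-0.4330,-0.2500,0.8660)
R[1][1] = -0.2500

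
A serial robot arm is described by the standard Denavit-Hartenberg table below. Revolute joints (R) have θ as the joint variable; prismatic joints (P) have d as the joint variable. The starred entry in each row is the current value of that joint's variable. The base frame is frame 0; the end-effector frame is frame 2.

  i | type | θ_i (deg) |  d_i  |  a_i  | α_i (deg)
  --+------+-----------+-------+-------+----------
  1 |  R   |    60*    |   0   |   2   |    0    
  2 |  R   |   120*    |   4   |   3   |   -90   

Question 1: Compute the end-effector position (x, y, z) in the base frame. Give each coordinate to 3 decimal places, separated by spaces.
-2.000 1.732 4.000

after link 1: o_1 = (1.0000, 1.7321, 0.0000)
after link 2: o_2 = (-2.0000, 1.7321, 4.0000)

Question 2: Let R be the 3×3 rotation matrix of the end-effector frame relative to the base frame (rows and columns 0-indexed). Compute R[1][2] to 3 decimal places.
-1.000

End-effector z-axis (col 2 of R) = (-0.0000,-1.0000,0.0000)
R[1][2] = -1.0000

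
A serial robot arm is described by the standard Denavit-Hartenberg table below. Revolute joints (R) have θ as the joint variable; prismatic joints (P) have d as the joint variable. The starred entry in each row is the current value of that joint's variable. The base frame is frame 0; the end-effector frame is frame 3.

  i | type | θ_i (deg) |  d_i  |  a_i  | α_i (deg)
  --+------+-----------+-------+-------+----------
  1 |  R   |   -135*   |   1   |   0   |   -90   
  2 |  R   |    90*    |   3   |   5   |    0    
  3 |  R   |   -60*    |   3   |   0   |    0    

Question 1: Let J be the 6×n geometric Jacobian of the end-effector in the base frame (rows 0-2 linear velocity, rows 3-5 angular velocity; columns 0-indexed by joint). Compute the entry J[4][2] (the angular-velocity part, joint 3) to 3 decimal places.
axis z_2 = (0.7071,-0.7071,0.0000); lever o_n−o_2 = (2.1213,-2.1213,0.0000)
cross product → J_v[:, 2] = (0.0000,0.0000,-0.0000)
J_ω[:, 2] = z_2
entry J[4][2] = -0.7071

-0.707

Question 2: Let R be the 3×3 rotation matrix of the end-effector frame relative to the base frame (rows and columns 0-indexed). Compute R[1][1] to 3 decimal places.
End-effector y-axis (col 1 of R) = (0.3536,0.3536,-0.8660)
R[1][1] = 0.3536

0.354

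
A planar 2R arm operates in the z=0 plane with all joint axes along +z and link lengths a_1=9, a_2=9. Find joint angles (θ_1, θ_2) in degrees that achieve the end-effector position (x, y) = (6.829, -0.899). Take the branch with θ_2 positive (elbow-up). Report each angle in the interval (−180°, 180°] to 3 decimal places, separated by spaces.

cos θ_2 = (47.4434−9²−9²)/(2·9·9) = -0.7071; θ_2 = 135.0026° (elbow-up)
β = atan2(-0.8990,6.8290) = -7.4995°; ψ = atan2(6.3637,2.6357) = 67.5013°
θ_1 = β − ψ = -75.0009°

-75.001 135.003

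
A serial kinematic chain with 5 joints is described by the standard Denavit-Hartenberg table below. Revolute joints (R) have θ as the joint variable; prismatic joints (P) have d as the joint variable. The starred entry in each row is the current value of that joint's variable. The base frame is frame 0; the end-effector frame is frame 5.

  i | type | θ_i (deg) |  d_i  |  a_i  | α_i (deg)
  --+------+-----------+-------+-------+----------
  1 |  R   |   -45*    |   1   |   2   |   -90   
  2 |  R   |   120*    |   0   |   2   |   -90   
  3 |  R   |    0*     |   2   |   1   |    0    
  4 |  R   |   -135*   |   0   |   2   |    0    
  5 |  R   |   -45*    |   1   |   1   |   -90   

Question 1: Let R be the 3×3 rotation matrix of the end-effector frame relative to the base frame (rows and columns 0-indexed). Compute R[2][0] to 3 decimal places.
0.866

End-effector x-axis (col 0 of R) = (0.3536,-0.3536,0.8660)
R[2][0] = 0.8660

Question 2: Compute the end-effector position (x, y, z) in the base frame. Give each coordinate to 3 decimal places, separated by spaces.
after link 1: o_1 = (1.4142, -1.4142, 1.0000)
after link 2: o_2 = (0.7071, -0.7071, -0.7321)
after link 3: o_3 = (-0.8712, 0.8712, -0.5981)
after link 4: o_4 = (0.6288, 1.3712, 0.6267)
after link 5: o_5 = (0.3700, 1.6300, 1.9927)

0.370 1.630 1.993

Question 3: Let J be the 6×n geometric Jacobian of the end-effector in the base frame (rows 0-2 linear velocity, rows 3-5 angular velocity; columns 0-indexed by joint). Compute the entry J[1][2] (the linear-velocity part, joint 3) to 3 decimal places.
axis z_2 = (-0.6124,0.6124,0.5000); lever o_n−o_2 = (-0.3371,2.3371,2.7247)
cross product → J_v[:, 2] = (0.5000,1.5000,-1.2247)
J_ω[:, 2] = z_2
entry J[1][2] = 1.5000

1.500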